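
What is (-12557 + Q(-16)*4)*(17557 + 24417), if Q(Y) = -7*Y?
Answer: -508263166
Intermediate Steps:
(-12557 + Q(-16)*4)*(17557 + 24417) = (-12557 - 7*(-16)*4)*(17557 + 24417) = (-12557 + 112*4)*41974 = (-12557 + 448)*41974 = -12109*41974 = -508263166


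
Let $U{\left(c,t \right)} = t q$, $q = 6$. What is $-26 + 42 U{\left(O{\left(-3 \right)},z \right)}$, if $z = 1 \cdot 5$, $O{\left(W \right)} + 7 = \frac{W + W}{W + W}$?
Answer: $1234$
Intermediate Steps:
$O{\left(W \right)} = -6$ ($O{\left(W \right)} = -7 + \frac{W + W}{W + W} = -7 + \frac{2 W}{2 W} = -7 + 2 W \frac{1}{2 W} = -7 + 1 = -6$)
$z = 5$
$U{\left(c,t \right)} = 6 t$ ($U{\left(c,t \right)} = t 6 = 6 t$)
$-26 + 42 U{\left(O{\left(-3 \right)},z \right)} = -26 + 42 \cdot 6 \cdot 5 = -26 + 42 \cdot 30 = -26 + 1260 = 1234$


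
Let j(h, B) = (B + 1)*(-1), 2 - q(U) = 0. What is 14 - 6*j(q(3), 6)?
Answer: 56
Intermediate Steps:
q(U) = 2 (q(U) = 2 - 1*0 = 2 + 0 = 2)
j(h, B) = -1 - B (j(h, B) = (1 + B)*(-1) = -1 - B)
14 - 6*j(q(3), 6) = 14 - 6*(-1 - 1*6) = 14 - 6*(-1 - 6) = 14 - 6*(-7) = 14 + 42 = 56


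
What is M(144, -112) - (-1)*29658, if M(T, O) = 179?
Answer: 29837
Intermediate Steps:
M(144, -112) - (-1)*29658 = 179 - (-1)*29658 = 179 - 1*(-29658) = 179 + 29658 = 29837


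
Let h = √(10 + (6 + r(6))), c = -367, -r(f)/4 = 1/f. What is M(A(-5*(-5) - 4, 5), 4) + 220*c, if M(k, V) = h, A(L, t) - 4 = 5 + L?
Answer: -80740 + √138/3 ≈ -80736.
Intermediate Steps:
r(f) = -4/f
A(L, t) = 9 + L (A(L, t) = 4 + (5 + L) = 9 + L)
h = √138/3 (h = √(10 + (6 - 4/6)) = √(10 + (6 - 4*⅙)) = √(10 + (6 - ⅔)) = √(10 + 16/3) = √(46/3) = √138/3 ≈ 3.9158)
M(k, V) = √138/3
M(A(-5*(-5) - 4, 5), 4) + 220*c = √138/3 + 220*(-367) = √138/3 - 80740 = -80740 + √138/3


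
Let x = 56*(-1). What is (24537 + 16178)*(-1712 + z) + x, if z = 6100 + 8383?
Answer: 519971209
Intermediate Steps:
x = -56
z = 14483
(24537 + 16178)*(-1712 + z) + x = (24537 + 16178)*(-1712 + 14483) - 56 = 40715*12771 - 56 = 519971265 - 56 = 519971209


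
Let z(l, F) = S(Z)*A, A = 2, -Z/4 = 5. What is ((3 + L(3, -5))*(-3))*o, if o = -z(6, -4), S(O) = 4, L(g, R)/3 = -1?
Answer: 0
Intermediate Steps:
Z = -20 (Z = -4*5 = -20)
L(g, R) = -3 (L(g, R) = 3*(-1) = -3)
z(l, F) = 8 (z(l, F) = 4*2 = 8)
o = -8 (o = -1*8 = -8)
((3 + L(3, -5))*(-3))*o = ((3 - 3)*(-3))*(-8) = (0*(-3))*(-8) = 0*(-8) = 0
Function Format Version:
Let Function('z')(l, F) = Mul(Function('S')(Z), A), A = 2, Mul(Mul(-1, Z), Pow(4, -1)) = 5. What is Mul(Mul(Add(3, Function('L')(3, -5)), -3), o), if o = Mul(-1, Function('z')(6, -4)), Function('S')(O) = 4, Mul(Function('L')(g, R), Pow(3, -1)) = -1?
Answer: 0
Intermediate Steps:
Z = -20 (Z = Mul(-4, 5) = -20)
Function('L')(g, R) = -3 (Function('L')(g, R) = Mul(3, -1) = -3)
Function('z')(l, F) = 8 (Function('z')(l, F) = Mul(4, 2) = 8)
o = -8 (o = Mul(-1, 8) = -8)
Mul(Mul(Add(3, Function('L')(3, -5)), -3), o) = Mul(Mul(Add(3, -3), -3), -8) = Mul(Mul(0, -3), -8) = Mul(0, -8) = 0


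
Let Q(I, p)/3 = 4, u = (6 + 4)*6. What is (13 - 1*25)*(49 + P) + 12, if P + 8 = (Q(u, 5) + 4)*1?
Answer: -672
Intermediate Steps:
u = 60 (u = 10*6 = 60)
Q(I, p) = 12 (Q(I, p) = 3*4 = 12)
P = 8 (P = -8 + (12 + 4)*1 = -8 + 16*1 = -8 + 16 = 8)
(13 - 1*25)*(49 + P) + 12 = (13 - 1*25)*(49 + 8) + 12 = (13 - 25)*57 + 12 = -12*57 + 12 = -684 + 12 = -672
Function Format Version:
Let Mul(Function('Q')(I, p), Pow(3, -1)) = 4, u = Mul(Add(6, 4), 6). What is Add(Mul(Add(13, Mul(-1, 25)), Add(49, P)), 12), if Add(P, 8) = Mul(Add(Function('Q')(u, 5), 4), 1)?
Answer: -672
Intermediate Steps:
u = 60 (u = Mul(10, 6) = 60)
Function('Q')(I, p) = 12 (Function('Q')(I, p) = Mul(3, 4) = 12)
P = 8 (P = Add(-8, Mul(Add(12, 4), 1)) = Add(-8, Mul(16, 1)) = Add(-8, 16) = 8)
Add(Mul(Add(13, Mul(-1, 25)), Add(49, P)), 12) = Add(Mul(Add(13, Mul(-1, 25)), Add(49, 8)), 12) = Add(Mul(Add(13, -25), 57), 12) = Add(Mul(-12, 57), 12) = Add(-684, 12) = -672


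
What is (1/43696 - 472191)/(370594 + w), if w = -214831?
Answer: -20632857935/6806220048 ≈ -3.0315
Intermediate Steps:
(1/43696 - 472191)/(370594 + w) = (1/43696 - 472191)/(370594 - 214831) = (1/43696 - 472191)/155763 = -20632857935/43696*1/155763 = -20632857935/6806220048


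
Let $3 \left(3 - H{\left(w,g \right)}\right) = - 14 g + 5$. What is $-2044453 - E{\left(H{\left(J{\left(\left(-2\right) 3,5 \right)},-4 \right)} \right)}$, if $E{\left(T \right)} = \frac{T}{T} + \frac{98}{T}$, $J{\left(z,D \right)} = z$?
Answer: $- \frac{53155657}{26} \approx -2.0444 \cdot 10^{6}$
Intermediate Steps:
$H{\left(w,g \right)} = \frac{4}{3} + \frac{14 g}{3}$ ($H{\left(w,g \right)} = 3 - \frac{- 14 g + 5}{3} = 3 - \frac{5 - 14 g}{3} = 3 + \left(- \frac{5}{3} + \frac{14 g}{3}\right) = \frac{4}{3} + \frac{14 g}{3}$)
$E{\left(T \right)} = 1 + \frac{98}{T}$
$-2044453 - E{\left(H{\left(J{\left(\left(-2\right) 3,5 \right)},-4 \right)} \right)} = -2044453 - \frac{98 + \left(\frac{4}{3} + \frac{14}{3} \left(-4\right)\right)}{\frac{4}{3} + \frac{14}{3} \left(-4\right)} = -2044453 - \frac{98 + \left(\frac{4}{3} - \frac{56}{3}\right)}{\frac{4}{3} - \frac{56}{3}} = -2044453 - \frac{98 - \frac{52}{3}}{- \frac{52}{3}} = -2044453 - \left(- \frac{3}{52}\right) \frac{242}{3} = -2044453 - - \frac{121}{26} = -2044453 + \frac{121}{26} = - \frac{53155657}{26}$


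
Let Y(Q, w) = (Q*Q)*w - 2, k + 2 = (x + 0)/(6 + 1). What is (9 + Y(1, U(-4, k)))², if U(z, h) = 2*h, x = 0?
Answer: 9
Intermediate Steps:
k = -2 (k = -2 + (0 + 0)/(6 + 1) = -2 + 0/7 = -2 + 0*(⅐) = -2 + 0 = -2)
Y(Q, w) = -2 + w*Q² (Y(Q, w) = Q²*w - 2 = w*Q² - 2 = -2 + w*Q²)
(9 + Y(1, U(-4, k)))² = (9 + (-2 + (2*(-2))*1²))² = (9 + (-2 - 4*1))² = (9 + (-2 - 4))² = (9 - 6)² = 3² = 9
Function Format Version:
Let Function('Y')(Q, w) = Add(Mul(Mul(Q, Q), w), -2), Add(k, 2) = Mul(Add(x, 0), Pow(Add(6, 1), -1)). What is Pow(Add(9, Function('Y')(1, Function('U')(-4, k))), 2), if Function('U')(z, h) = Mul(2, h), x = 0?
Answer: 9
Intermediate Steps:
k = -2 (k = Add(-2, Mul(Add(0, 0), Pow(Add(6, 1), -1))) = Add(-2, Mul(0, Pow(7, -1))) = Add(-2, Mul(0, Rational(1, 7))) = Add(-2, 0) = -2)
Function('Y')(Q, w) = Add(-2, Mul(w, Pow(Q, 2))) (Function('Y')(Q, w) = Add(Mul(Pow(Q, 2), w), -2) = Add(Mul(w, Pow(Q, 2)), -2) = Add(-2, Mul(w, Pow(Q, 2))))
Pow(Add(9, Function('Y')(1, Function('U')(-4, k))), 2) = Pow(Add(9, Add(-2, Mul(Mul(2, -2), Pow(1, 2)))), 2) = Pow(Add(9, Add(-2, Mul(-4, 1))), 2) = Pow(Add(9, Add(-2, -4)), 2) = Pow(Add(9, -6), 2) = Pow(3, 2) = 9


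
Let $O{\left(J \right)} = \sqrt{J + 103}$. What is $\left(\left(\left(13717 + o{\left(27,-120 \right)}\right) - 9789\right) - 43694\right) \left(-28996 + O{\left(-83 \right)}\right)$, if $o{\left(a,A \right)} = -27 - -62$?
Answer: $1152040076 - 79462 \sqrt{5} \approx 1.1519 \cdot 10^{9}$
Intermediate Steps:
$o{\left(a,A \right)} = 35$ ($o{\left(a,A \right)} = -27 + 62 = 35$)
$O{\left(J \right)} = \sqrt{103 + J}$
$\left(\left(\left(13717 + o{\left(27,-120 \right)}\right) - 9789\right) - 43694\right) \left(-28996 + O{\left(-83 \right)}\right) = \left(\left(\left(13717 + 35\right) - 9789\right) - 43694\right) \left(-28996 + \sqrt{103 - 83}\right) = \left(\left(13752 - 9789\right) - 43694\right) \left(-28996 + \sqrt{20}\right) = \left(3963 - 43694\right) \left(-28996 + 2 \sqrt{5}\right) = - 39731 \left(-28996 + 2 \sqrt{5}\right) = 1152040076 - 79462 \sqrt{5}$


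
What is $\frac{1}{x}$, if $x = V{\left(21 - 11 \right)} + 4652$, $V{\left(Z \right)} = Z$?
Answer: $\frac{1}{4662} \approx 0.0002145$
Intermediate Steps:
$x = 4662$ ($x = \left(21 - 11\right) + 4652 = 10 + 4652 = 4662$)
$\frac{1}{x} = \frac{1}{4662}$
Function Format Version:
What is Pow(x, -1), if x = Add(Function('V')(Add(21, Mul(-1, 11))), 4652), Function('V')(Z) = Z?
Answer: Rational(1, 4662) ≈ 0.00021450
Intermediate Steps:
x = 4662 (x = Add(Add(21, Mul(-1, 11)), 4652) = Add(Add(21, -11), 4652) = Add(10, 4652) = 4662)
Pow(x, -1) = Pow(4662, -1) = Rational(1, 4662)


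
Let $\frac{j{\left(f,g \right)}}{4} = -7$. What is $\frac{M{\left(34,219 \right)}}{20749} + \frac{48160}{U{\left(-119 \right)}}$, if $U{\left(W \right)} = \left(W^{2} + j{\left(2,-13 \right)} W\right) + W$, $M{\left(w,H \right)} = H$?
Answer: $\frac{71648339}{25749509} \approx 2.7825$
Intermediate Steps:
$j{\left(f,g \right)} = -28$ ($j{\left(f,g \right)} = 4 \left(-7\right) = -28$)
$U{\left(W \right)} = W^{2} - 27 W$ ($U{\left(W \right)} = \left(W^{2} - 28 W\right) + W = W^{2} - 27 W$)
$\frac{M{\left(34,219 \right)}}{20749} + \frac{48160}{U{\left(-119 \right)}} = \frac{219}{20749} + \frac{48160}{\left(-119\right) \left(-27 - 119\right)} = 219 \cdot \frac{1}{20749} + \frac{48160}{\left(-119\right) \left(-146\right)} = \frac{219}{20749} + \frac{48160}{17374} = \frac{219}{20749} + 48160 \cdot \frac{1}{17374} = \frac{219}{20749} + \frac{3440}{1241} = \frac{71648339}{25749509}$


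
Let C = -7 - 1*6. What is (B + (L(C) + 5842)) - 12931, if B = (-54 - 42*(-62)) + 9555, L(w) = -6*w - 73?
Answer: 5021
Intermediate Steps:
C = -13 (C = -7 - 6 = -13)
L(w) = -73 - 6*w
B = 12105 (B = (-54 + 2604) + 9555 = 2550 + 9555 = 12105)
(B + (L(C) + 5842)) - 12931 = (12105 + ((-73 - 6*(-13)) + 5842)) - 12931 = (12105 + ((-73 + 78) + 5842)) - 12931 = (12105 + (5 + 5842)) - 12931 = (12105 + 5847) - 12931 = 17952 - 12931 = 5021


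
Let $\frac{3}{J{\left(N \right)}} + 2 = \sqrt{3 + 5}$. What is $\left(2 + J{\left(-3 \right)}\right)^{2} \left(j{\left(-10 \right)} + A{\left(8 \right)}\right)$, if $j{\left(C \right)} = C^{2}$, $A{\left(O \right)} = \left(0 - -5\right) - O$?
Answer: $\frac{6499}{4} + \frac{2037 \sqrt{2}}{2} \approx 3065.1$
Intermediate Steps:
$A{\left(O \right)} = 5 - O$ ($A{\left(O \right)} = \left(0 + 5\right) - O = 5 - O$)
$J{\left(N \right)} = \frac{3}{-2 + 2 \sqrt{2}}$ ($J{\left(N \right)} = \frac{3}{-2 + \sqrt{3 + 5}} = \frac{3}{-2 + \sqrt{8}} = \frac{3}{-2 + 2 \sqrt{2}}$)
$\left(2 + J{\left(-3 \right)}\right)^{2} \left(j{\left(-10 \right)} + A{\left(8 \right)}\right) = \left(2 + \left(\frac{3}{2} + \frac{3 \sqrt{2}}{2}\right)\right)^{2} \left(\left(-10\right)^{2} + \left(5 - 8\right)\right) = \left(\frac{7}{2} + \frac{3 \sqrt{2}}{2}\right)^{2} \left(100 + \left(5 - 8\right)\right) = \left(\frac{7}{2} + \frac{3 \sqrt{2}}{2}\right)^{2} \left(100 - 3\right) = \left(\frac{7}{2} + \frac{3 \sqrt{2}}{2}\right)^{2} \cdot 97 = 97 \left(\frac{7}{2} + \frac{3 \sqrt{2}}{2}\right)^{2}$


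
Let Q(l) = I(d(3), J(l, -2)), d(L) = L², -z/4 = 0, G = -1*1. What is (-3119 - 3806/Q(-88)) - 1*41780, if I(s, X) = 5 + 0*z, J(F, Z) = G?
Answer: -228301/5 ≈ -45660.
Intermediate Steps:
G = -1
z = 0 (z = -4*0 = 0)
J(F, Z) = -1
I(s, X) = 5 (I(s, X) = 5 + 0*0 = 5 + 0 = 5)
Q(l) = 5
(-3119 - 3806/Q(-88)) - 1*41780 = (-3119 - 3806/5) - 1*41780 = (-3119 - 3806*⅕) - 41780 = (-3119 - 3806/5) - 41780 = -19401/5 - 41780 = -228301/5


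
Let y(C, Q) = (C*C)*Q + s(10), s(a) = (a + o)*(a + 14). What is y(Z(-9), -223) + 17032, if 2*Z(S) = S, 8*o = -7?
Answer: 50941/4 ≈ 12735.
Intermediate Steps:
o = -7/8 (o = (1/8)*(-7) = -7/8 ≈ -0.87500)
Z(S) = S/2
s(a) = (14 + a)*(-7/8 + a) (s(a) = (a - 7/8)*(a + 14) = (-7/8 + a)*(14 + a) = (14 + a)*(-7/8 + a))
y(C, Q) = 219 + Q*C**2 (y(C, Q) = (C*C)*Q + (-49/4 + 10**2 + (105/8)*10) = C**2*Q + (-49/4 + 100 + 525/4) = Q*C**2 + 219 = 219 + Q*C**2)
y(Z(-9), -223) + 17032 = (219 - 223*((1/2)*(-9))**2) + 17032 = (219 - 223*(-9/2)**2) + 17032 = (219 - 223*81/4) + 17032 = (219 - 18063/4) + 17032 = -17187/4 + 17032 = 50941/4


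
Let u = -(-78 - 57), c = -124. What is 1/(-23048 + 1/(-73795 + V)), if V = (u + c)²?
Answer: -73674/1698038353 ≈ -4.3388e-5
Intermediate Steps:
u = 135 (u = -1*(-135) = 135)
V = 121 (V = (135 - 124)² = 11² = 121)
1/(-23048 + 1/(-73795 + V)) = 1/(-23048 + 1/(-73795 + 121)) = 1/(-23048 + 1/(-73674)) = 1/(-23048 - 1/73674) = 1/(-1698038353/73674) = -73674/1698038353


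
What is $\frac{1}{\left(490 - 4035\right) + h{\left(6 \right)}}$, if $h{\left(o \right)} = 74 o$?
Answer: $- \frac{1}{3101} \approx -0.00032248$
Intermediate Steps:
$\frac{1}{\left(490 - 4035\right) + h{\left(6 \right)}} = \frac{1}{\left(490 - 4035\right) + 74 \cdot 6} = \frac{1}{\left(490 - 4035\right) + 444} = \frac{1}{-3545 + 444} = \frac{1}{-3101} = - \frac{1}{3101}$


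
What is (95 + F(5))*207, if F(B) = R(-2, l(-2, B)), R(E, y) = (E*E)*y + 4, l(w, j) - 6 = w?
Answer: 23805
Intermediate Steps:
l(w, j) = 6 + w
R(E, y) = 4 + y*E² (R(E, y) = E²*y + 4 = y*E² + 4 = 4 + y*E²)
F(B) = 20 (F(B) = 4 + (6 - 2)*(-2)² = 4 + 4*4 = 4 + 16 = 20)
(95 + F(5))*207 = (95 + 20)*207 = 115*207 = 23805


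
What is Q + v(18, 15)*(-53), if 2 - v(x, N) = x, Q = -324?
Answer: 524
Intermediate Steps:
v(x, N) = 2 - x
Q + v(18, 15)*(-53) = -324 + (2 - 1*18)*(-53) = -324 + (2 - 18)*(-53) = -324 - 16*(-53) = -324 + 848 = 524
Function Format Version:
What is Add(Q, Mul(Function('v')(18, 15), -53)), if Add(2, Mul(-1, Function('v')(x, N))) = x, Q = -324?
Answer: 524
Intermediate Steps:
Function('v')(x, N) = Add(2, Mul(-1, x))
Add(Q, Mul(Function('v')(18, 15), -53)) = Add(-324, Mul(Add(2, Mul(-1, 18)), -53)) = Add(-324, Mul(Add(2, -18), -53)) = Add(-324, Mul(-16, -53)) = Add(-324, 848) = 524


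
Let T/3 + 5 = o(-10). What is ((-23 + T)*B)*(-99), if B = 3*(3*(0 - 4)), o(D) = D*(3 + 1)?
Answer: -563112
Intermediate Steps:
o(D) = 4*D (o(D) = D*4 = 4*D)
T = -135 (T = -15 + 3*(4*(-10)) = -15 + 3*(-40) = -15 - 120 = -135)
B = -36 (B = 3*(3*(-4)) = 3*(-12) = -36)
((-23 + T)*B)*(-99) = ((-23 - 135)*(-36))*(-99) = -158*(-36)*(-99) = 5688*(-99) = -563112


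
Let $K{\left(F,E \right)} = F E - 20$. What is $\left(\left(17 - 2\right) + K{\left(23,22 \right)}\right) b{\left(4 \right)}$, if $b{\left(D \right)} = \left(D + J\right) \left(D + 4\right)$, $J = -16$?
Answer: $-48096$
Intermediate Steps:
$K{\left(F,E \right)} = -20 + E F$ ($K{\left(F,E \right)} = E F - 20 = -20 + E F$)
$b{\left(D \right)} = \left(-16 + D\right) \left(4 + D\right)$ ($b{\left(D \right)} = \left(D - 16\right) \left(D + 4\right) = \left(-16 + D\right) \left(4 + D\right)$)
$\left(\left(17 - 2\right) + K{\left(23,22 \right)}\right) b{\left(4 \right)} = \left(\left(17 - 2\right) + \left(-20 + 22 \cdot 23\right)\right) \left(-64 + 4^{2} - 48\right) = \left(\left(17 - 2\right) + \left(-20 + 506\right)\right) \left(-64 + 16 - 48\right) = \left(15 + 486\right) \left(-96\right) = 501 \left(-96\right) = -48096$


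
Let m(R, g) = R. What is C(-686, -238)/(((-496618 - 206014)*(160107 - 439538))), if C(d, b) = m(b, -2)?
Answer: -17/14024083028 ≈ -1.2122e-9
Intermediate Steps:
C(d, b) = b
C(-686, -238)/(((-496618 - 206014)*(160107 - 439538))) = -238*1/((-496618 - 206014)*(160107 - 439538)) = -238/((-702632*(-279431))) = -238/196337162392 = -238*1/196337162392 = -17/14024083028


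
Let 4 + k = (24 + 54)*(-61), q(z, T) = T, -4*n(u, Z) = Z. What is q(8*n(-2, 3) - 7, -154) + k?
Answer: -4916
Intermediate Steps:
n(u, Z) = -Z/4
k = -4762 (k = -4 + (24 + 54)*(-61) = -4 + 78*(-61) = -4 - 4758 = -4762)
q(8*n(-2, 3) - 7, -154) + k = -154 - 4762 = -4916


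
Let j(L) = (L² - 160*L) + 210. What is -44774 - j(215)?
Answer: -56809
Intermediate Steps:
j(L) = 210 + L² - 160*L
-44774 - j(215) = -44774 - (210 + 215² - 160*215) = -44774 - (210 + 46225 - 34400) = -44774 - 1*12035 = -44774 - 12035 = -56809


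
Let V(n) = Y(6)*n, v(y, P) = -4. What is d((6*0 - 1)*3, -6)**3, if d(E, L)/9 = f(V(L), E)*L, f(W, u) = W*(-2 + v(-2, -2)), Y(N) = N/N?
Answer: -7346640384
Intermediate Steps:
Y(N) = 1
V(n) = n (V(n) = 1*n = n)
f(W, u) = -6*W (f(W, u) = W*(-2 - 4) = W*(-6) = -6*W)
d(E, L) = -54*L**2 (d(E, L) = 9*((-6*L)*L) = 9*(-6*L**2) = -54*L**2)
d((6*0 - 1)*3, -6)**3 = (-54*(-6)**2)**3 = (-54*36)**3 = (-1944)**3 = -7346640384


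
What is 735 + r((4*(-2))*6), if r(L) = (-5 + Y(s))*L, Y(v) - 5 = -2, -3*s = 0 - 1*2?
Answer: 831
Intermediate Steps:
s = ⅔ (s = -(0 - 1*2)/3 = -(0 - 2)/3 = -⅓*(-2) = ⅔ ≈ 0.66667)
Y(v) = 3 (Y(v) = 5 - 2 = 3)
r(L) = -2*L (r(L) = (-5 + 3)*L = -2*L)
735 + r((4*(-2))*6) = 735 - 2*4*(-2)*6 = 735 - (-16)*6 = 735 - 2*(-48) = 735 + 96 = 831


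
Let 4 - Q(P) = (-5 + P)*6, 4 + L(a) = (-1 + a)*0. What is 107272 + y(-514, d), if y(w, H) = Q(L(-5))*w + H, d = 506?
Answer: 77966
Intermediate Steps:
L(a) = -4 (L(a) = -4 + (-1 + a)*0 = -4 + 0 = -4)
Q(P) = 34 - 6*P (Q(P) = 4 - (-5 + P)*6 = 4 - (-30 + 6*P) = 4 + (30 - 6*P) = 34 - 6*P)
y(w, H) = H + 58*w (y(w, H) = (34 - 6*(-4))*w + H = (34 + 24)*w + H = 58*w + H = H + 58*w)
107272 + y(-514, d) = 107272 + (506 + 58*(-514)) = 107272 + (506 - 29812) = 107272 - 29306 = 77966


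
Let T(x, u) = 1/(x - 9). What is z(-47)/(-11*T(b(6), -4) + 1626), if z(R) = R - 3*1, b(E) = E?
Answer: -150/4889 ≈ -0.030681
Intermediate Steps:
T(x, u) = 1/(-9 + x)
z(R) = -3 + R (z(R) = R - 3 = -3 + R)
z(-47)/(-11*T(b(6), -4) + 1626) = (-3 - 47)/(-11/(-9 + 6) + 1626) = -50/(-11/(-3) + 1626) = -50/(-11*(-⅓) + 1626) = -50/(11/3 + 1626) = -50/4889/3 = -50*3/4889 = -150/4889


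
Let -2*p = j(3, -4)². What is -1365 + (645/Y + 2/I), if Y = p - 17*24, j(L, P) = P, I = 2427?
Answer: -1379712263/1009632 ≈ -1366.5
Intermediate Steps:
p = -8 (p = -½*(-4)² = -½*16 = -8)
Y = -416 (Y = -8 - 17*24 = -8 - 408 = -416)
-1365 + (645/Y + 2/I) = -1365 + (645/(-416) + 2/2427) = -1365 + (645*(-1/416) + 2*(1/2427)) = -1365 + (-645/416 + 2/2427) = -1365 - 1564583/1009632 = -1379712263/1009632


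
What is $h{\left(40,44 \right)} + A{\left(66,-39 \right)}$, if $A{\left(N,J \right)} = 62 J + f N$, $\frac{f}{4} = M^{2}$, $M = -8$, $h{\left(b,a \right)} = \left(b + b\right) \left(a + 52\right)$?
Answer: $22158$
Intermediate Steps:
$h{\left(b,a \right)} = 2 b \left(52 + a\right)$
$f = 256$ ($f = 4 \left(-8\right)^{2} = 4 \cdot 64 = 256$)
$A{\left(N,J \right)} = 62 J + 256 N$
$h{\left(40,44 \right)} + A{\left(66,-39 \right)} = 2 \cdot 40 \left(52 + 44\right) + \left(62 \left(-39\right) + 256 \cdot 66\right) = 2 \cdot 40 \cdot 96 + \left(-2418 + 16896\right) = 7680 + 14478 = 22158$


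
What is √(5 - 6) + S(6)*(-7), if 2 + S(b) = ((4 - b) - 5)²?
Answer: -329 + I ≈ -329.0 + 1.0*I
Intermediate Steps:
S(b) = -2 + (-1 - b)² (S(b) = -2 + ((4 - b) - 5)² = -2 + (-1 - b)²)
√(5 - 6) + S(6)*(-7) = √(5 - 6) + (-2 + (1 + 6)²)*(-7) = √(-1) + (-2 + 7²)*(-7) = I + (-2 + 49)*(-7) = I + 47*(-7) = I - 329 = -329 + I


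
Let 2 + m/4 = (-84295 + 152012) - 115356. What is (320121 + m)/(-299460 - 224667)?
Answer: -7621/30831 ≈ -0.24719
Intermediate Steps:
m = -190564 (m = -8 + 4*((-84295 + 152012) - 115356) = -8 + 4*(67717 - 115356) = -8 + 4*(-47639) = -8 - 190556 = -190564)
(320121 + m)/(-299460 - 224667) = (320121 - 190564)/(-299460 - 224667) = 129557/(-524127) = 129557*(-1/524127) = -7621/30831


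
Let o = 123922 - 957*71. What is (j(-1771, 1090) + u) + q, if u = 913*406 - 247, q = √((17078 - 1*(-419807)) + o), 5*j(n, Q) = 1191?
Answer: 1853346/5 + 2*√123215 ≈ 3.7137e+5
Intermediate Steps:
j(n, Q) = 1191/5 (j(n, Q) = (⅕)*1191 = 1191/5)
o = 55975 (o = 123922 - 67947 = 55975)
q = 2*√123215 (q = √((17078 - 1*(-419807)) + 55975) = √((17078 + 419807) + 55975) = √(436885 + 55975) = √492860 = 2*√123215 ≈ 702.04)
u = 370431 (u = 370678 - 247 = 370431)
(j(-1771, 1090) + u) + q = (1191/5 + 370431) + 2*√123215 = 1853346/5 + 2*√123215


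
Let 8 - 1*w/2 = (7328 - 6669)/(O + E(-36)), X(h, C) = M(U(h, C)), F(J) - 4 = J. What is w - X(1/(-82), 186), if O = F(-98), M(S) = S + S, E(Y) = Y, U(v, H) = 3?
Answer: 1309/65 ≈ 20.138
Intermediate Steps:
F(J) = 4 + J
M(S) = 2*S
O = -94 (O = 4 - 98 = -94)
X(h, C) = 6 (X(h, C) = 2*3 = 6)
w = 1699/65 (w = 16 - 2*(7328 - 6669)/(-94 - 36) = 16 - 1318/(-130) = 16 - 1318*(-1)/130 = 16 - 2*(-659/130) = 16 + 659/65 = 1699/65 ≈ 26.138)
w - X(1/(-82), 186) = 1699/65 - 1*6 = 1699/65 - 6 = 1309/65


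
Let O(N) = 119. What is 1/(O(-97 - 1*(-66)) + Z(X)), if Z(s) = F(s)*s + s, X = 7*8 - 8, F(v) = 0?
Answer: 1/167 ≈ 0.0059880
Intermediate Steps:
X = 48 (X = 56 - 8 = 48)
Z(s) = s (Z(s) = 0*s + s = 0 + s = s)
1/(O(-97 - 1*(-66)) + Z(X)) = 1/(119 + 48) = 1/167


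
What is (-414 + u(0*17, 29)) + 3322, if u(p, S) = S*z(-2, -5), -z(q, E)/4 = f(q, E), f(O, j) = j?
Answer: 3488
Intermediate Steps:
z(q, E) = -4*E
u(p, S) = 20*S (u(p, S) = S*(-4*(-5)) = S*20 = 20*S)
(-414 + u(0*17, 29)) + 3322 = (-414 + 20*29) + 3322 = (-414 + 580) + 3322 = 166 + 3322 = 3488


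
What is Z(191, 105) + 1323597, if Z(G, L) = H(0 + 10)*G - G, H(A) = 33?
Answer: 1329709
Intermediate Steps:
Z(G, L) = 32*G (Z(G, L) = 33*G - G = 32*G)
Z(191, 105) + 1323597 = 32*191 + 1323597 = 6112 + 1323597 = 1329709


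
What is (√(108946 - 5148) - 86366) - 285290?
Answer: -371656 + √103798 ≈ -3.7133e+5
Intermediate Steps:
(√(108946 - 5148) - 86366) - 285290 = (√103798 - 86366) - 285290 = (-86366 + √103798) - 285290 = -371656 + √103798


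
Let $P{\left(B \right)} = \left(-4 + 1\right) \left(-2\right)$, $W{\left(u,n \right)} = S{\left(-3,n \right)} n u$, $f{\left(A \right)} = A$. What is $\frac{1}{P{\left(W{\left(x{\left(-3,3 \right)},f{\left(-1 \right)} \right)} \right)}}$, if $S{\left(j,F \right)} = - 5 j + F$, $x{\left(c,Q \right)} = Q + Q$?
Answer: $\frac{1}{6} \approx 0.16667$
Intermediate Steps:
$x{\left(c,Q \right)} = 2 Q$
$S{\left(j,F \right)} = F - 5 j$
$W{\left(u,n \right)} = n u \left(15 + n\right)$ ($W{\left(u,n \right)} = \left(n - -15\right) n u = \left(n + 15\right) n u = \left(15 + n\right) n u = n \left(15 + n\right) u = n u \left(15 + n\right)$)
$P{\left(B \right)} = 6$ ($P{\left(B \right)} = \left(-3\right) \left(-2\right) = 6$)
$\frac{1}{P{\left(W{\left(x{\left(-3,3 \right)},f{\left(-1 \right)} \right)} \right)}} = \frac{1}{6}$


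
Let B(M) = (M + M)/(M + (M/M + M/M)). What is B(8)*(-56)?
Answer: -448/5 ≈ -89.600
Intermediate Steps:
B(M) = 2*M/(2 + M) (B(M) = (2*M)/(M + (1 + 1)) = (2*M)/(M + 2) = (2*M)/(2 + M) = 2*M/(2 + M))
B(8)*(-56) = (2*8/(2 + 8))*(-56) = (2*8/10)*(-56) = (2*8*(1/10))*(-56) = (8/5)*(-56) = -448/5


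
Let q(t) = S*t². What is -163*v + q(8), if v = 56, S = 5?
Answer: -8808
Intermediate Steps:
q(t) = 5*t²
-163*v + q(8) = -163*56 + 5*8² = -9128 + 5*64 = -9128 + 320 = -8808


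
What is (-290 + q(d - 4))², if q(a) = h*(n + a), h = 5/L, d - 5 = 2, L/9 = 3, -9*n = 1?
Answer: 4947715600/59049 ≈ 83790.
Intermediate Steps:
n = -⅑ (n = -⅑*1 = -⅑ ≈ -0.11111)
L = 27 (L = 9*3 = 27)
d = 7 (d = 5 + 2 = 7)
h = 5/27 ≈ 0.18519
q(a) = -5/243 + 5*a/27 (q(a) = 5*(-⅑ + a)/27 = -5/243 + 5*a/27)
(-290 + q(d - 4))² = (-290 + (-5/243 + 5*(7 - 4)/27))² = (-290 + (-5/243 + (5/27)*3))² = (-290 + (-5/243 + 5/9))² = (-290 + 130/243)² = (-70340/243)² = 4947715600/59049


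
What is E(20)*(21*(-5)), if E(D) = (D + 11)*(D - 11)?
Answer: -29295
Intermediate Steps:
E(D) = (-11 + D)*(11 + D) (E(D) = (11 + D)*(-11 + D) = (-11 + D)*(11 + D))
E(20)*(21*(-5)) = (-121 + 20**2)*(21*(-5)) = (-121 + 400)*(-105) = 279*(-105) = -29295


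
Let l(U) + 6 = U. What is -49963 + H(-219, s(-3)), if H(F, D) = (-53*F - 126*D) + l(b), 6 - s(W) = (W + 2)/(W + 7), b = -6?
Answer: -78311/2 ≈ -39156.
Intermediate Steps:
s(W) = 6 - (2 + W)/(7 + W) (s(W) = 6 - (W + 2)/(W + 7) = 6 - (2 + W)/(7 + W))
l(U) = -6 + U
H(F, D) = -12 - 126*D - 53*F (H(F, D) = (-53*F - 126*D) + (-6 - 6) = (-126*D - 53*F) - 12 = -12 - 126*D - 53*F)
-49963 + H(-219, s(-3)) = -49963 + (-12 - 630*(8 - 3)/(7 - 3) - 53*(-219)) = -49963 + (-12 - 630*5/4 + 11607) = -49963 + (-12 - 126*25/4 + 11607) = -49963 + (-12 - 1575/2 + 11607) = -49963 + 21615/2 = -78311/2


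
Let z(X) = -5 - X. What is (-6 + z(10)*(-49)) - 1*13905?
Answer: -13176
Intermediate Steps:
(-6 + z(10)*(-49)) - 1*13905 = (-6 + (-5 - 1*10)*(-49)) - 1*13905 = (-6 + (-5 - 10)*(-49)) - 13905 = (-6 - 15*(-49)) - 13905 = (-6 + 735) - 13905 = 729 - 13905 = -13176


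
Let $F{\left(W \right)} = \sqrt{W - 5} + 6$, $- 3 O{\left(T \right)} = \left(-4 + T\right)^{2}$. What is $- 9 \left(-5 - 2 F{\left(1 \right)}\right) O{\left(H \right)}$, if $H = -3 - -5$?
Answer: $-204 - 48 i \approx -204.0 - 48.0 i$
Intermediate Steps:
$H = 2$ ($H = -3 + 5 = 2$)
$O{\left(T \right)} = - \frac{\left(-4 + T\right)^{2}}{3}$
$F{\left(W \right)} = 6 + \sqrt{-5 + W}$ ($F{\left(W \right)} = \sqrt{-5 + W} + 6 = 6 + \sqrt{-5 + W}$)
$- 9 \left(-5 - 2 F{\left(1 \right)}\right) O{\left(H \right)} = - 9 \left(-5 - 2 \left(6 + \sqrt{-5 + 1}\right)\right) \left(- \frac{\left(-4 + 2\right)^{2}}{3}\right) = - 9 \left(-5 - 2 \left(6 + \sqrt{-4}\right)\right) \left(- \frac{\left(-2\right)^{2}}{3}\right) = - 9 \left(-5 - 2 \left(6 + 2 i\right)\right) \left(\left(- \frac{1}{3}\right) 4\right) = - 9 \left(-5 - \left(12 + 4 i\right)\right) \left(- \frac{4}{3}\right) = - 9 \left(-17 - 4 i\right) \left(- \frac{4}{3}\right) = \left(153 + 36 i\right) \left(- \frac{4}{3}\right) = -204 - 48 i$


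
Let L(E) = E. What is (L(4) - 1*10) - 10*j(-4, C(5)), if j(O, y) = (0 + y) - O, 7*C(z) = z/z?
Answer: -332/7 ≈ -47.429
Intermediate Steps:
C(z) = 1/7 (C(z) = (z/z)/7 = (1/7)*1 = 1/7)
j(O, y) = y - O
(L(4) - 1*10) - 10*j(-4, C(5)) = (4 - 1*10) - 10*(1/7 - 1*(-4)) = (4 - 10) - 10*(1/7 + 4) = -6 - 10*29/7 = -6 - 290/7 = -332/7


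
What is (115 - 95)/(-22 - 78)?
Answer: -1/5 ≈ -0.20000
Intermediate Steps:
(115 - 95)/(-22 - 78) = 20/(-100) = 20*(-1/100) = -1/5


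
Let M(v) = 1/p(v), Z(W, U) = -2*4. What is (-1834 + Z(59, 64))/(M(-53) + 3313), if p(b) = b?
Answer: -48813/87794 ≈ -0.55599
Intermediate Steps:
Z(W, U) = -8
M(v) = 1/v
(-1834 + Z(59, 64))/(M(-53) + 3313) = (-1834 - 8)/(1/(-53) + 3313) = -1842/(-1/53 + 3313) = -1842/175588/53 = -1842*53/175588 = -48813/87794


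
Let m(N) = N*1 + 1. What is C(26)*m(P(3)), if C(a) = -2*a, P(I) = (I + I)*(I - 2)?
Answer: -364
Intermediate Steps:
P(I) = 2*I*(-2 + I) (P(I) = (2*I)*(-2 + I) = 2*I*(-2 + I))
m(N) = 1 + N (m(N) = N + 1 = 1 + N)
C(26)*m(P(3)) = (-2*26)*(1 + 2*3*(-2 + 3)) = -52*(1 + 2*3*1) = -52*(1 + 6) = -52*7 = -364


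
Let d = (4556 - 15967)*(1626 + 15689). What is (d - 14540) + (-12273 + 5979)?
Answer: -197602299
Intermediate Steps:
d = -197581465 (d = -11411*17315 = -197581465)
(d - 14540) + (-12273 + 5979) = (-197581465 - 14540) + (-12273 + 5979) = -197596005 - 6294 = -197602299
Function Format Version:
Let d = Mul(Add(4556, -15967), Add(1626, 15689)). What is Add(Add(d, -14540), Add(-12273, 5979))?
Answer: -197602299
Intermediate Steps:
d = -197581465 (d = Mul(-11411, 17315) = -197581465)
Add(Add(d, -14540), Add(-12273, 5979)) = Add(Add(-197581465, -14540), Add(-12273, 5979)) = Add(-197596005, -6294) = -197602299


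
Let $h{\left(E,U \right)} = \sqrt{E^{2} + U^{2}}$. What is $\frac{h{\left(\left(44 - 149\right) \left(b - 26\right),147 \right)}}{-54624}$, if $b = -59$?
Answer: $- \frac{7 \sqrt{180674}}{18208} \approx -0.16341$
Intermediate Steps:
$\frac{h{\left(\left(44 - 149\right) \left(b - 26\right),147 \right)}}{-54624} = \frac{\sqrt{\left(\left(44 - 149\right) \left(-59 - 26\right)\right)^{2} + 147^{2}}}{-54624} = \sqrt{\left(\left(-105\right) \left(-85\right)\right)^{2} + 21609} \left(- \frac{1}{54624}\right) = \sqrt{8925^{2} + 21609} \left(- \frac{1}{54624}\right) = \sqrt{79655625 + 21609} \left(- \frac{1}{54624}\right) = \sqrt{79677234} \left(- \frac{1}{54624}\right) = 21 \sqrt{180674} \left(- \frac{1}{54624}\right) = - \frac{7 \sqrt{180674}}{18208}$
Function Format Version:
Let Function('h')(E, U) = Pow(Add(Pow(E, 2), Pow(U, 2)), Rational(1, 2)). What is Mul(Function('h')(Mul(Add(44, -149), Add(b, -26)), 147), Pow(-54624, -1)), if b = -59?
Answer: Mul(Rational(-7, 18208), Pow(180674, Rational(1, 2))) ≈ -0.16341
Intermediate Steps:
Mul(Function('h')(Mul(Add(44, -149), Add(b, -26)), 147), Pow(-54624, -1)) = Mul(Pow(Add(Pow(Mul(Add(44, -149), Add(-59, -26)), 2), Pow(147, 2)), Rational(1, 2)), Pow(-54624, -1)) = Mul(Pow(Add(Pow(Mul(-105, -85), 2), 21609), Rational(1, 2)), Rational(-1, 54624)) = Mul(Pow(Add(Pow(8925, 2), 21609), Rational(1, 2)), Rational(-1, 54624)) = Mul(Pow(Add(79655625, 21609), Rational(1, 2)), Rational(-1, 54624)) = Mul(Pow(79677234, Rational(1, 2)), Rational(-1, 54624)) = Mul(Mul(21, Pow(180674, Rational(1, 2))), Rational(-1, 54624)) = Mul(Rational(-7, 18208), Pow(180674, Rational(1, 2)))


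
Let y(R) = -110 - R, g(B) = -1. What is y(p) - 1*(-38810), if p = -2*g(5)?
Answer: 38698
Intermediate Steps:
p = 2 (p = -2*(-1) = 2)
y(p) - 1*(-38810) = (-110 - 1*2) - 1*(-38810) = (-110 - 2) + 38810 = -112 + 38810 = 38698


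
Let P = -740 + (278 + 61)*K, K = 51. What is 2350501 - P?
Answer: 2333952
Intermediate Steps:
P = 16549 (P = -740 + (278 + 61)*51 = -740 + 339*51 = -740 + 17289 = 16549)
2350501 - P = 2350501 - 1*16549 = 2350501 - 16549 = 2333952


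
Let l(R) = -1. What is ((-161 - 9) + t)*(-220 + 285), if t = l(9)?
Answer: -11115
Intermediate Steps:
t = -1
((-161 - 9) + t)*(-220 + 285) = ((-161 - 9) - 1)*(-220 + 285) = (-170 - 1)*65 = -171*65 = -11115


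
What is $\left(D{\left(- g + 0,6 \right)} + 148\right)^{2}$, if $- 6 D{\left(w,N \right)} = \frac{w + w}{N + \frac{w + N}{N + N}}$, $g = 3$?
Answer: $\frac{13719616}{625} \approx 21951.0$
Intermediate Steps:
$D{\left(w,N \right)} = - \frac{w}{3 \left(N + \frac{N + w}{2 N}\right)}$ ($D{\left(w,N \right)} = - \frac{\left(w + w\right) \frac{1}{N + \frac{w + N}{N + N}}}{6} = - \frac{2 w \frac{1}{N + \frac{N + w}{2 N}}}{6} = - \frac{w}{3 \left(N + \frac{N + w}{2 N}\right)}$)
$\left(D{\left(- g + 0,6 \right)} + 148\right)^{2} = \left(\left(-2\right) 6 \left(\left(-1\right) 3 + 0\right) \frac{1}{3 \cdot 6 + 3 \left(\left(-1\right) 3 + 0\right) + 6 \cdot 6^{2}} + 148\right)^{2} = \left(\left(-2\right) 6 \left(-3 + 0\right) \frac{1}{18 + 3 \left(-3 + 0\right) + 6 \cdot 36} + 148\right)^{2} = \left(\left(-2\right) 6 \left(-3\right) \frac{1}{18 + 3 \left(-3\right) + 216} + 148\right)^{2} = \left(\left(-2\right) 6 \left(-3\right) \frac{1}{18 - 9 + 216} + 148\right)^{2} = \left(\left(-2\right) 6 \left(-3\right) \frac{1}{225} + 148\right)^{2} = \left(\frac{4}{25} + 148\right)^{2} = \left(\frac{3704}{25}\right)^{2} = \frac{13719616}{625}$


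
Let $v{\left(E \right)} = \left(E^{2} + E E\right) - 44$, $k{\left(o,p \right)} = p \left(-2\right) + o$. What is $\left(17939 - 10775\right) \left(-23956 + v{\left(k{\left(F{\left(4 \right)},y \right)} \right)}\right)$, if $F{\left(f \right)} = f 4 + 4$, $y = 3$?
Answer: $-169127712$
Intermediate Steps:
$F{\left(f \right)} = 4 + 4 f$ ($F{\left(f \right)} = 4 f + 4 = 4 + 4 f$)
$k{\left(o,p \right)} = o - 2 p$ ($k{\left(o,p \right)} = - 2 p + o = o - 2 p$)
$v{\left(E \right)} = -44 + 2 E^{2}$ ($v{\left(E \right)} = \left(E^{2} + E^{2}\right) - 44 = 2 E^{2} - 44 = -44 + 2 E^{2}$)
$\left(17939 - 10775\right) \left(-23956 + v{\left(k{\left(F{\left(4 \right)},y \right)} \right)}\right) = \left(17939 - 10775\right) \left(-23956 - \left(44 - 2 \left(\left(4 + 4 \cdot 4\right) - 6\right)^{2}\right)\right) = 7164 \left(-23956 - \left(44 - 2 \left(\left(4 + 16\right) - 6\right)^{2}\right)\right) = 7164 \left(-23956 - \left(44 - 2 \left(20 - 6\right)^{2}\right)\right) = 7164 \left(-23956 - \left(44 - 2 \cdot 14^{2}\right)\right) = 7164 \left(-23956 + \left(-44 + 2 \cdot 196\right)\right) = 7164 \left(-23956 + \left(-44 + 392\right)\right) = 7164 \left(-23956 + 348\right) = 7164 \left(-23608\right) = -169127712$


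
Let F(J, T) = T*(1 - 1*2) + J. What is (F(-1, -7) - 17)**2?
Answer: 121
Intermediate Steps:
F(J, T) = J - T (F(J, T) = T*(1 - 2) + J = T*(-1) + J = -T + J = J - T)
(F(-1, -7) - 17)**2 = ((-1 - 1*(-7)) - 17)**2 = ((-1 + 7) - 17)**2 = (6 - 17)**2 = (-11)**2 = 121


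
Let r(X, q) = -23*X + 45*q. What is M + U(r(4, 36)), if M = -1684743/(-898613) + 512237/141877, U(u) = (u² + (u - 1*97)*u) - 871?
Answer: 576328198266114973/127492516601 ≈ 4.5205e+6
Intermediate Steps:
U(u) = -871 + u² + u*(-97 + u) (U(u) = (u² + (u - 97)*u) - 871 = (u² + (-97 + u)*u) - 871 = (u² + u*(-97 + u)) - 871 = -871 + u² + u*(-97 + u))
M = 699329109892/127492516601 (M = -1684743*(-1/898613) + 512237*(1/141877) = 1684743/898613 + 512237/141877 = 699329109892/127492516601 ≈ 5.4853)
M + U(r(4, 36)) = 699329109892/127492516601 + (-871 - 97*(-23*4 + 45*36) + 2*(-23*4 + 45*36)²) = 699329109892/127492516601 + (-871 - 97*(-92 + 1620) + 2*(-92 + 1620)²) = 699329109892/127492516601 + (-871 - 97*1528 + 2*1528²) = 699329109892/127492516601 + (-871 - 148216 + 2*2334784) = 699329109892/127492516601 + (-871 - 148216 + 4669568) = 699329109892/127492516601 + 4520481 = 576328198266114973/127492516601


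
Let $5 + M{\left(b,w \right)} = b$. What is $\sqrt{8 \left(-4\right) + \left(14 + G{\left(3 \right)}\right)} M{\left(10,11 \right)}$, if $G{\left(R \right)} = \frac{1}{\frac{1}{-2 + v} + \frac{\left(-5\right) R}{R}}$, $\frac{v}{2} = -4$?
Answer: $\frac{20 i \sqrt{2958}}{51} \approx 21.328 i$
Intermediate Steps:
$M{\left(b,w \right)} = -5 + b$
$v = -8$ ($v = 2 \left(-4\right) = -8$)
$G{\left(R \right)} = - \frac{10}{51}$ ($G{\left(R \right)} = \frac{1}{\frac{1}{-2 - 8} + \frac{\left(-5\right) R}{R}} = \frac{1}{\frac{1}{-10} - 5} = \frac{1}{- \frac{1}{10} - 5} = \frac{1}{- \frac{51}{10}} = - \frac{10}{51}$)
$\sqrt{8 \left(-4\right) + \left(14 + G{\left(3 \right)}\right)} M{\left(10,11 \right)} = \sqrt{8 \left(-4\right) + \left(14 - \frac{10}{51}\right)} \left(-5 + 10\right) = \sqrt{-32 + \frac{704}{51}} \cdot 5 = \sqrt{- \frac{928}{51}} \cdot 5 = \frac{4 i \sqrt{2958}}{51} \cdot 5 = \frac{20 i \sqrt{2958}}{51}$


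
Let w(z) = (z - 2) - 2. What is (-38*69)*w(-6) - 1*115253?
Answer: -89033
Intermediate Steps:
w(z) = -4 + z (w(z) = (-2 + z) - 2 = -4 + z)
(-38*69)*w(-6) - 1*115253 = (-38*69)*(-4 - 6) - 1*115253 = -2622*(-10) - 115253 = 26220 - 115253 = -89033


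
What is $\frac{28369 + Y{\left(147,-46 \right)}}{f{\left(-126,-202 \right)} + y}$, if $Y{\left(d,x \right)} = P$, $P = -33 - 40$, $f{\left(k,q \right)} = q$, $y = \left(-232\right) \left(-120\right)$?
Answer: $\frac{14148}{13819} \approx 1.0238$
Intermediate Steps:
$y = 27840$
$P = -73$ ($P = -33 - 40 = -73$)
$Y{\left(d,x \right)} = -73$
$\frac{28369 + Y{\left(147,-46 \right)}}{f{\left(-126,-202 \right)} + y} = \frac{28369 - 73}{-202 + 27840} = \frac{28296}{27638} = 28296 \cdot \frac{1}{27638} = \frac{14148}{13819}$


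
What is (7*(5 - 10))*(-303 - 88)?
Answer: 13685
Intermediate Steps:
(7*(5 - 10))*(-303 - 88) = (7*(-5))*(-391) = -35*(-391) = 13685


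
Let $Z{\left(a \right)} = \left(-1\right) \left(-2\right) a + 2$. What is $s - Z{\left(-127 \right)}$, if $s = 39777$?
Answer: $40029$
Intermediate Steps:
$Z{\left(a \right)} = 2 + 2 a$ ($Z{\left(a \right)} = 2 a + 2 = 2 + 2 a$)
$s - Z{\left(-127 \right)} = 39777 - \left(2 + 2 \left(-127\right)\right) = 39777 - \left(2 - 254\right) = 39777 - -252 = 39777 + 252 = 40029$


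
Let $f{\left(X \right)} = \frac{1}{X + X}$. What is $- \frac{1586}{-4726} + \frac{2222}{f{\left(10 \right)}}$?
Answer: $\frac{105012513}{2363} \approx 44440.0$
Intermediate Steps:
$f{\left(X \right)} = \frac{1}{2 X}$
$- \frac{1586}{-4726} + \frac{2222}{f{\left(10 \right)}} = - \frac{1586}{-4726} + \frac{2222}{\frac{1}{2} \cdot \frac{1}{10}} = \left(-1586\right) \left(- \frac{1}{4726}\right) + \frac{2222}{\frac{1}{2} \cdot \frac{1}{10}} = \frac{793}{2363} + 2222 \frac{1}{\frac{1}{20}} = \frac{793}{2363} + 2222 \cdot 20 = \frac{793}{2363} + 44440 = \frac{105012513}{2363}$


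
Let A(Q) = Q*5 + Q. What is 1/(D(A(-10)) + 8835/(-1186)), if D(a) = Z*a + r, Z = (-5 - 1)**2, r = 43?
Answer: -1186/2519597 ≈ -0.00047071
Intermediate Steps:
Z = 36 (Z = (-6)**2 = 36)
A(Q) = 6*Q (A(Q) = 5*Q + Q = 6*Q)
D(a) = 43 + 36*a (D(a) = 36*a + 43 = 43 + 36*a)
1/(D(A(-10)) + 8835/(-1186)) = 1/((43 + 36*(6*(-10))) + 8835/(-1186)) = 1/((43 + 36*(-60)) + 8835*(-1/1186)) = 1/((43 - 2160) - 8835/1186) = 1/(-2117 - 8835/1186) = 1/(-2519597/1186) = -1186/2519597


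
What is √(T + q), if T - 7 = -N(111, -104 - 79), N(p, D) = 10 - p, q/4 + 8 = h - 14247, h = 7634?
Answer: 2*I*√6594 ≈ 162.41*I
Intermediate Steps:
q = -26484 (q = -32 + 4*(7634 - 14247) = -32 + 4*(-6613) = -32 - 26452 = -26484)
T = 108 (T = 7 - (10 - 1*111) = 7 - (10 - 111) = 7 - 1*(-101) = 7 + 101 = 108)
√(T + q) = √(108 - 26484) = √(-26376) = 2*I*√6594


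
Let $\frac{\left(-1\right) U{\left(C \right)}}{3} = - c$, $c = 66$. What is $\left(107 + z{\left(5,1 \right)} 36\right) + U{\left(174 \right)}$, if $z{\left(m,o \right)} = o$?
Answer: $341$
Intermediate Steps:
$U{\left(C \right)} = 198$ ($U{\left(C \right)} = - 3 \left(\left(-1\right) 66\right) = \left(-3\right) \left(-66\right) = 198$)
$\left(107 + z{\left(5,1 \right)} 36\right) + U{\left(174 \right)} = \left(107 + 1 \cdot 36\right) + 198 = \left(107 + 36\right) + 198 = 143 + 198 = 341$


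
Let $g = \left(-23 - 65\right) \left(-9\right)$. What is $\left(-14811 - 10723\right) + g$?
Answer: $-24742$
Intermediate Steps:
$g = 792$ ($g = \left(-23 - 65\right) \left(-9\right) = \left(-88\right) \left(-9\right) = 792$)
$\left(-14811 - 10723\right) + g = \left(-14811 - 10723\right) + 792 = -25534 + 792 = -24742$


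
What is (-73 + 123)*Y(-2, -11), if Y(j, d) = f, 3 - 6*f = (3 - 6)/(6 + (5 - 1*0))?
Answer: 300/11 ≈ 27.273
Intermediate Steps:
f = 6/11 (f = ½ - (3 - 6)/(6*(6 + (5 - 1*0))) = ½ - (-1)/(2*(6 + (5 + 0))) = ½ - (-1)/(2*(6 + 5)) = ½ - (-1)/(2*11) = ½ - ⅙*(-3/11) = ½ + 1/22 = 6/11 ≈ 0.54545)
Y(j, d) = 6/11
(-73 + 123)*Y(-2, -11) = (-73 + 123)*(6/11) = 50*(6/11) = 300/11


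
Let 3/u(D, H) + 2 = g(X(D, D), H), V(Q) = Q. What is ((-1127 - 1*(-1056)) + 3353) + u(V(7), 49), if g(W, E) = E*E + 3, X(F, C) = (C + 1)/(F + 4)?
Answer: 7883367/2402 ≈ 3282.0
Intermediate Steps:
X(F, C) = (1 + C)/(4 + F)
g(W, E) = 3 + E**2 (g(W, E) = E**2 + 3 = 3 + E**2)
u(D, H) = 3/(1 + H**2) (u(D, H) = 3/(-2 + (3 + H**2)) = 3/(1 + H**2))
((-1127 - 1*(-1056)) + 3353) + u(V(7), 49) = ((-1127 - 1*(-1056)) + 3353) + 3/(1 + 49**2) = ((-1127 + 1056) + 3353) + 3/(1 + 2401) = (-71 + 3353) + 3/2402 = 3282 + 3*(1/2402) = 3282 + 3/2402 = 7883367/2402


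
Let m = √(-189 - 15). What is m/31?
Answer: 2*I*√51/31 ≈ 0.46074*I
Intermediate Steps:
m = 2*I*√51 (m = √(-204) = 2*I*√51 ≈ 14.283*I)
m/31 = (2*I*√51)/31 = 2*I*√51/31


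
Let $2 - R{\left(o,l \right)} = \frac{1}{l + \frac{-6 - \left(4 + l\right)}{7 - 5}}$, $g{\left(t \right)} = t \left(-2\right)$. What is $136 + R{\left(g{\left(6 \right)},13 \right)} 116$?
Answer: $\frac{872}{3} \approx 290.67$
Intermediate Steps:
$g{\left(t \right)} = - 2 t$
$R{\left(o,l \right)} = 2 - \frac{1}{-5 + \frac{l}{2}}$ ($R{\left(o,l \right)} = 2 - \frac{1}{l + \frac{-6 - \left(4 + l\right)}{7 - 5}} = 2 - \frac{1}{l + \frac{-10 - l}{2}} = 2 - \frac{1}{l + \left(-10 - l\right) \frac{1}{2}} = 2 - \frac{1}{l - \left(5 + \frac{l}{2}\right)} = 2 - \frac{1}{-5 + \frac{l}{2}}$)
$136 + R{\left(g{\left(6 \right)},13 \right)} 116 = 136 + \frac{2 \left(-11 + 13\right)}{-10 + 13} \cdot 116 = 136 + 2 \cdot \frac{1}{3} \cdot 2 \cdot 116 = 136 + \frac{4}{3} \cdot 116 = 136 + \frac{464}{3} = \frac{872}{3}$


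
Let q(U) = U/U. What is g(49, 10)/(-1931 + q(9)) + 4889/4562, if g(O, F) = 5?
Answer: 470648/440233 ≈ 1.0691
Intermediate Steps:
q(U) = 1
g(49, 10)/(-1931 + q(9)) + 4889/4562 = 5/(-1931 + 1) + 4889/4562 = 5/(-1930) + 4889*(1/4562) = 5*(-1/1930) + 4889/4562 = -1/386 + 4889/4562 = 470648/440233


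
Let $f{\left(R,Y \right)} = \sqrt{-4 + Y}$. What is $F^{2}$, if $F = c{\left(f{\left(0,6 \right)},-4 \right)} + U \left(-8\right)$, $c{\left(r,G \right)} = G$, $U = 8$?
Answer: $4624$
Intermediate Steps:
$F = -68$ ($F = -4 + 8 \left(-8\right) = -4 - 64 = -68$)
$F^{2} = \left(-68\right)^{2} = 4624$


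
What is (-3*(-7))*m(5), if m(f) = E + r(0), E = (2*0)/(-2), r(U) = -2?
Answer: -42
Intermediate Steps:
E = 0 (E = 0*(-½) = 0)
m(f) = -2 (m(f) = 0 - 2 = -2)
(-3*(-7))*m(5) = -3*(-7)*(-2) = 21*(-2) = -42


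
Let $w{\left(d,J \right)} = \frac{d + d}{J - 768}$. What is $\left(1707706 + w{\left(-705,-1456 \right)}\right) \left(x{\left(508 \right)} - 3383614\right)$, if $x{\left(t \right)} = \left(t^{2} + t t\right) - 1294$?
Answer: $- \frac{1361931629215515}{278} \approx -4.899 \cdot 10^{12}$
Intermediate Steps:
$x{\left(t \right)} = -1294 + 2 t^{2}$ ($x{\left(t \right)} = \left(t^{2} + t^{2}\right) - 1294 = 2 t^{2} - 1294 = -1294 + 2 t^{2}$)
$w{\left(d,J \right)} = \frac{2 d}{-768 + J}$
$\left(1707706 + w{\left(-705,-1456 \right)}\right) \left(x{\left(508 \right)} - 3383614\right) = \left(1707706 + 2 \left(-705\right) \frac{1}{-768 - 1456}\right) \left(\left(-1294 + 2 \cdot 508^{2}\right) - 3383614\right) = \left(1707706 + 2 \left(-705\right) \frac{1}{-2224}\right) \left(\left(-1294 + 2 \cdot 258064\right) - 3383614\right) = \left(1707706 + 2 \left(-705\right) \left(- \frac{1}{2224}\right)\right) \left(\left(-1294 + 516128\right) - 3383614\right) = \left(1707706 + \frac{705}{1112}\right) \left(514834 - 3383614\right) = \frac{1898969777}{1112} \left(-2868780\right) = - \frac{1361931629215515}{278}$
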